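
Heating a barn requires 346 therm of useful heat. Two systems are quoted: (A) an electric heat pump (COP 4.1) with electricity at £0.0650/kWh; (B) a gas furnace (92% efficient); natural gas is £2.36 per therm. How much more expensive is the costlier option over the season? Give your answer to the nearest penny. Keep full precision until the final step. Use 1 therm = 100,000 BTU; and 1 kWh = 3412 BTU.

£726.80

Heat load = 346 therm × 100,000 = 34,600,000 BTU
Gas: input = 34,600,000 / 0.92 = 37,608,696 BTU = 376.1 therm → 376.1 × £2.36 = £887.57
Heat pump: 34,600,000 BTU / 3412 = 10,140 kWh heat; / 4.1 = 2,473 kWh in → × £0.0650 = £160.77
Difference = |£887.57 − £160.77| = £726.80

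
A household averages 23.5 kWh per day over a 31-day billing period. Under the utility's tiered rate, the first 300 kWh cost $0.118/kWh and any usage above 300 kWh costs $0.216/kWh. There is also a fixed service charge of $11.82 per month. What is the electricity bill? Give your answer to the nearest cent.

Usage = 23.5 kWh/day × 31 days = 728.5 kWh
First 300 kWh × $0.118 = $35.40
Remaining 428.5 kWh × $0.216 = $92.56
Energy charge = $127.96; + service $11.82 = $139.78

$139.78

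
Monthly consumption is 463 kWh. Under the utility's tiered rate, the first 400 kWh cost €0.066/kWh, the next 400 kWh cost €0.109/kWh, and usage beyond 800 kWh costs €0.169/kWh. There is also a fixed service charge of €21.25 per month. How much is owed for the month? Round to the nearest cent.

€54.52

First 400 kWh × €0.066 = €26.40
Next 63 kWh × €0.109 = €6.87
Remaining tier: 0 kWh (not reached)
Energy charge = €33.27; + service €21.25 = €54.52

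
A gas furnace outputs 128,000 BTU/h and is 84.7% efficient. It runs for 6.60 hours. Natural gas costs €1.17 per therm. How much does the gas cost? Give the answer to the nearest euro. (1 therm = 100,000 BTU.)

€12

Heat delivered = 128,000 BTU/h × 6.60 h = 844,800 BTU
Gas input = 844,800 / 0.847 = 997,403 BTU
= 997,403 / 100,000 = 9.974 therm
Cost = 9.974 × €1.17/therm = €11.67 ≈ €12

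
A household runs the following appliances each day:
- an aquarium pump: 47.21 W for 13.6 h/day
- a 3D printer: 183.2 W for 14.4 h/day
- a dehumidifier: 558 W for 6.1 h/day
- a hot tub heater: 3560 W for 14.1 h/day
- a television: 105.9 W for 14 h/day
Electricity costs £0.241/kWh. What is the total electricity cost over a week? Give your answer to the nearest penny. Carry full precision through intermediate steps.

aquarium pump: 47.21 W × 13.6 h × 7 d = 4,494 Wh = 4.494 kWh
3D printer: 183.2 W × 14.4 h × 7 d = 18,467 Wh = 18.47 kWh
dehumidifier: 558 W × 6.1 h × 7 d = 23,827 Wh = 23.83 kWh
hot tub heater: 3560 W × 14.1 h × 7 d = 351,372 Wh = 351.4 kWh
television: 105.9 W × 14 h × 7 d = 10,378 Wh = 10.38 kWh
Total energy = 4.494 + 18.47 + 23.83 + 351.4 + 10.38 = 408.5 kWh
Cost = 408.5 kWh × £0.241 = £98.46

£98.46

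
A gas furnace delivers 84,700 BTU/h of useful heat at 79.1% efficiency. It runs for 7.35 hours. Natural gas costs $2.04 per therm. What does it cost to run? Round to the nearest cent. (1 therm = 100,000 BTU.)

$16.06

Heat delivered = 84,700 BTU/h × 7.35 h = 622,545 BTU
Gas input = 622,545 / 0.791 = 787,035 BTU
= 787,035 / 100,000 = 7.87 therm
Cost = 7.87 × $2.04/therm = $16.06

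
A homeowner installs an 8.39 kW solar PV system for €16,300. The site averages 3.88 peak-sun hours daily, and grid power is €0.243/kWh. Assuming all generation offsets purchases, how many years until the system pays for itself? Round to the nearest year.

Daily generation = 8.39 kW × 3.88 h = 32.55 kWh
Annual generation = 32.55 × 365 = 11882 kWh
Annual savings = 11882 × €0.243 = €2,887.31
Payback = €16,300 / €2,887.31 = 5.65 years

6 years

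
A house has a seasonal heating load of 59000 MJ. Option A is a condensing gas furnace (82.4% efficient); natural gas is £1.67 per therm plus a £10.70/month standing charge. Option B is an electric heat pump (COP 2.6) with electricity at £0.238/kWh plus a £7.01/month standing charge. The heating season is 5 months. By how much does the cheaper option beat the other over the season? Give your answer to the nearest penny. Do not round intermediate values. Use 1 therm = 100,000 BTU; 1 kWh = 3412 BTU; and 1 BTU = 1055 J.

£348.49

Heat load = 59000 MJ = 59,000,000,000 J / 1055 = 55,924,171 BTU
Gas: input = 55,924,171 / 0.824 = 67,869,139 BTU = 678.7 therm → 678.7 × £1.67 = £1,133.41; + 5 × £10.70 standing = £1,186.91
Heat pump: 55,924,171 BTU / 3412 = 16,390 kWh heat; / 2.6 = 6,304 kWh in → × £0.238 = £1,500.36; + 5 × £7.01 standing = £1,535.41
Difference = |£1,186.91 − £1,535.41| = £348.49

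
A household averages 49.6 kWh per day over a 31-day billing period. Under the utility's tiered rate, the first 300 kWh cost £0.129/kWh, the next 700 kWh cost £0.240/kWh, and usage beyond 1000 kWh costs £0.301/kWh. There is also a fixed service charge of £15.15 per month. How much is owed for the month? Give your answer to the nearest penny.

Usage = 49.6 kWh/day × 31 days = 1537.6 kWh
First 300 kWh × £0.129 = £38.70
Next 700 kWh × £0.240 = £168.00
Remaining 537.6 kWh × £0.301 = £161.82
Energy charge = £368.52; + service £15.15 = £383.67

£383.67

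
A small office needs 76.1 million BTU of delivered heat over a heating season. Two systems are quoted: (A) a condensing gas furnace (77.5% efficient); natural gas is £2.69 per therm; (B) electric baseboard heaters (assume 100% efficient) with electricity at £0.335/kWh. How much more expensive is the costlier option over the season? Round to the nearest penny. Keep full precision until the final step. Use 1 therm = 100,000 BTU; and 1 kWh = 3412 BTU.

£4830.31

Heat load = 76.1 × 10⁶ BTU = 76,100,000 BTU
Gas: input = 76,100,000 / 0.775 = 98,193,548 BTU = 981.9 therm → 981.9 × £2.69 = £2,641.41
Electric: 76,100,000 BTU / 3412 = 22,300 kWh → × £0.335 = £7,471.72
Difference = |£2,641.41 − £7,471.72| = £4,830.31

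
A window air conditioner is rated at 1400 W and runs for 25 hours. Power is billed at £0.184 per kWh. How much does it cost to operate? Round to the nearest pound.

£6

Energy = 1400 W × 25 h = 35,000 Wh = 35 kWh
Cost = 35 kWh × £0.184/kWh = £6.44 ≈ £6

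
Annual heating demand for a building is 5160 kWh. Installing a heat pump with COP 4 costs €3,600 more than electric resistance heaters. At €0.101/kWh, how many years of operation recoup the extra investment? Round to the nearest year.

Resistance: 5160 kWh × €0.101 = €521.16/yr
Heat pump: 5160 / 4 = 1290 kWh in → × €0.101 = €130.29/yr
Annual savings = €390.87
Payback = €3,600 / €390.87 = 9.21 years

9 years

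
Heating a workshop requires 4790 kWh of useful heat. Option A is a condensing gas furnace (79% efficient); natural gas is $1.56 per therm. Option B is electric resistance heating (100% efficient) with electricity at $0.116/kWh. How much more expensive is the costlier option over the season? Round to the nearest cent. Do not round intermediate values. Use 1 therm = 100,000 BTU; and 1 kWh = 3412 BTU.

Heat load = 4790 kWh × 3412 = 16,343,480 BTU
Gas: input = 16,343,480 / 0.79 = 20,687,949 BTU = 206.9 therm → 206.9 × $1.56 = $322.73
Electric: 16,343,480 BTU / 3412 = 4,790 kWh → × $0.116 = $555.64
Difference = |$322.73 − $555.64| = $232.91

$232.91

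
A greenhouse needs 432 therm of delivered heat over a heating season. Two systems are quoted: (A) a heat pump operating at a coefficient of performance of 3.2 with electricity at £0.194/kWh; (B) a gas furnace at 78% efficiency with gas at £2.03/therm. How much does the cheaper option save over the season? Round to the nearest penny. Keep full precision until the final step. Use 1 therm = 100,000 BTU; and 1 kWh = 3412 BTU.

£356.72

Heat load = 432 therm × 100,000 = 43,200,000 BTU
Gas: input = 43,200,000 / 0.78 = 55,384,615 BTU = 553.8 therm → 553.8 × £2.03 = £1,124.31
Heat pump: 43,200,000 BTU / 3412 = 12,660 kWh heat; / 3.2 = 3,957 kWh in → × £0.194 = £767.58
Difference = |£1,124.31 − £767.58| = £356.72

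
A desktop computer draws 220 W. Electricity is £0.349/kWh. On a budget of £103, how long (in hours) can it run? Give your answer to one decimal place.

1341.5 h

Energy budget = £103 / £0.349 per kWh = 295.1 kWh = 295,129 Wh
Runtime = 295,129 Wh / 220 W = 1,341 h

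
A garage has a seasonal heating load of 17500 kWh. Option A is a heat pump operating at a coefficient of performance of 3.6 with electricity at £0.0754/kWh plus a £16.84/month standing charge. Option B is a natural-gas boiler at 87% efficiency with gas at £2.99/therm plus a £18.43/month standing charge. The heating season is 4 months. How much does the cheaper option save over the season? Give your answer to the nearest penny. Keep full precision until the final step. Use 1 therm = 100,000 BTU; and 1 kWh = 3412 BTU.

£1691.93

Heat load = 17500 kWh × 3412 = 59,710,000 BTU
Gas: input = 59,710,000 / 0.870 = 68,632,184 BTU = 686.3 therm → 686.3 × £2.99 = £2,052.10; + 4 × £18.43 standing = £2,125.82
Heat pump: 59,710,000 BTU / 3412 = 17,500 kWh heat; / 3.6 = 4,861 kWh in → × £0.0754 = £366.53; + 4 × £16.84 standing = £433.89
Difference = |£2,125.82 − £433.89| = £1,691.93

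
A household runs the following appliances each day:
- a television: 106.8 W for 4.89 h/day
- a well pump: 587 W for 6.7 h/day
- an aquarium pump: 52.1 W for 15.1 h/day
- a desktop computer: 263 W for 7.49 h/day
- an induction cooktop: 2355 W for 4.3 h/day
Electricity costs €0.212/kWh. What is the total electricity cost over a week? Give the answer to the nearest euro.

€26

television: 106.8 W × 4.89 h × 7 d = 3,656 Wh = 3.656 kWh
well pump: 587 W × 6.7 h × 7 d = 27,530 Wh = 27.53 kWh
aquarium pump: 52.1 W × 15.1 h × 7 d = 5,507 Wh = 5.507 kWh
desktop computer: 263 W × 7.49 h × 7 d = 13,789 Wh = 13.79 kWh
induction cooktop: 2355 W × 4.3 h × 7 d = 70,886 Wh = 70.89 kWh
Total energy = 3.656 + 27.53 + 5.507 + 13.79 + 70.89 = 121.4 kWh
Cost = 121.4 kWh × €0.212 = €25.73 ≈ €26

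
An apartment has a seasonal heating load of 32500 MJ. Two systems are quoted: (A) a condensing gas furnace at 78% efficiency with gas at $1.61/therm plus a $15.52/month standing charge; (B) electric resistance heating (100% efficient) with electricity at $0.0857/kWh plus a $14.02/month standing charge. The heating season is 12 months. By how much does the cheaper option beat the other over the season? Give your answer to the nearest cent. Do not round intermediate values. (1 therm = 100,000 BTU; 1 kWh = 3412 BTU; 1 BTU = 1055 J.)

Heat load = 32500 MJ = 32,500,000,000 J / 1055 = 30,805,687 BTU
Gas: input = 30,805,687 / 0.780 = 39,494,471 BTU = 394.9 therm → 394.9 × $1.61 = $635.86; + 12 × $15.52 standing = $822.10
Electric: 30,805,687 BTU / 3412 = 9,029 kWh → × $0.0857 = $773.75; + 12 × $14.02 standing = $941.99
Difference = |$822.10 − $941.99| = $119.89

$119.89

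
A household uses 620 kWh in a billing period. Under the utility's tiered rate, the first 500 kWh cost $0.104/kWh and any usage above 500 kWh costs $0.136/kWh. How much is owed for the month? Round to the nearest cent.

$68.32

First 500 kWh × $0.104 = $52.00
Remaining 120 kWh × $0.136 = $16.32
Total = $68.32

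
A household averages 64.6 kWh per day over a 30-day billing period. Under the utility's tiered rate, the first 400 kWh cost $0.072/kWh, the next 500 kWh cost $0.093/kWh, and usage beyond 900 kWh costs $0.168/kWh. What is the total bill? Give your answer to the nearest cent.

Usage = 64.6 kWh/day × 30 days = 1938 kWh
First 400 kWh × $0.072 = $28.80
Next 500 kWh × $0.093 = $46.50
Remaining 1038 kWh × $0.168 = $174.38
Total = $249.68

$249.68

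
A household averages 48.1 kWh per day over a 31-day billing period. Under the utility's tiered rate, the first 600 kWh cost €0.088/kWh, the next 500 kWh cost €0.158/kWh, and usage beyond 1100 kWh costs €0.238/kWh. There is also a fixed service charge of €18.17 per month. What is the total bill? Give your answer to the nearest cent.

Usage = 48.1 kWh/day × 31 days = 1491.1 kWh
First 600 kWh × €0.088 = €52.80
Next 500 kWh × €0.158 = €79.00
Remaining 391.1 kWh × €0.238 = €93.08
Energy charge = €224.88; + service €18.17 = €243.05

€243.05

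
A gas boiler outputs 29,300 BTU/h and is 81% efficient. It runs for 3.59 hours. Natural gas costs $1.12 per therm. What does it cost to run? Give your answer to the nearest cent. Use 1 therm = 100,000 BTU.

$1.45

Heat delivered = 29,300 BTU/h × 3.59 h = 105,187 BTU
Gas input = 105,187 / 0.810 = 129,860 BTU
= 129,860 / 100,000 = 1.299 therm
Cost = 1.299 × $1.12/therm = $1.45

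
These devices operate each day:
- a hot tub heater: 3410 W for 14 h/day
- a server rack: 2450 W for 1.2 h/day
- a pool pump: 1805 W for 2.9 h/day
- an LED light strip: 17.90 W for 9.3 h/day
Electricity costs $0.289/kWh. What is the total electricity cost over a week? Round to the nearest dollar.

hot tub heater: 3410 W × 14 h × 7 d = 334,180 Wh = 334.2 kWh
server rack: 2450 W × 1.2 h × 7 d = 20,580 Wh = 20.58 kWh
pool pump: 1805 W × 2.9 h × 7 d = 36,642 Wh = 36.64 kWh
LED light strip: 17.90 W × 9.3 h × 7 d = 1,165 Wh = 1.165 kWh
Total energy = 334.2 + 20.58 + 36.64 + 1.165 = 392.6 kWh
Cost = 392.6 kWh × $0.289 = $113.45 ≈ $113

$113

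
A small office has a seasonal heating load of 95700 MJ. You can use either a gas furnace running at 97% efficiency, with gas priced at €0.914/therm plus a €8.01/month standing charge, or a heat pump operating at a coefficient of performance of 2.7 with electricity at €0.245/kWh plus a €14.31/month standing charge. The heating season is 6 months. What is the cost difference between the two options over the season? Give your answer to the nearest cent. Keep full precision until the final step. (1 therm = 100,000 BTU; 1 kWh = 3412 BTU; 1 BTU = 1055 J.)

€1595.48

Heat load = 95700 MJ = 95,700,000,000 J / 1055 = 90,710,900 BTU
Gas: input = 90,710,900 / 0.970 = 93,516,392 BTU = 935.2 therm → 935.2 × €0.914 = €854.74; + 6 × €8.01 standing = €902.80
Heat pump: 90,710,900 BTU / 3412 = 26,590 kWh heat; / 2.7 = 9,847 kWh in → × €0.245 = €2,412.42; + 6 × €14.31 standing = €2,498.28
Difference = |€902.80 − €2,498.28| = €1,595.48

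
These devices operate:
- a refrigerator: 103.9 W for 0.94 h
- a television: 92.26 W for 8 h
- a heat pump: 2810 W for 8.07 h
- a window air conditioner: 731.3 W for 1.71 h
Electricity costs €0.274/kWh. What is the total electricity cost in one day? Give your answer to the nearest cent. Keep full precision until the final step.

€6.79

refrigerator: 103.9 W × 0.94 h = 98 Wh = 0.09767 kWh
television: 92.26 W × 8 h = 738 Wh = 0.7381 kWh
heat pump: 2810 W × 8.07 h = 22,677 Wh = 22.68 kWh
window air conditioner: 731.3 W × 1.71 h = 1,251 Wh = 1.251 kWh
Total energy = 0.09767 + 0.7381 + 22.68 + 1.251 = 24.76 kWh
Cost = 24.76 kWh × €0.274 = €6.79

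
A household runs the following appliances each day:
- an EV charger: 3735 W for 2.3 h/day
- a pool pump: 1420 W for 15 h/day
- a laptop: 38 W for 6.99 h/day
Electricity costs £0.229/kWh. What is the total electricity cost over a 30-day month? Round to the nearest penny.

EV charger: 3735 W × 2.3 h × 30 d = 257,715 Wh = 257.7 kWh
pool pump: 1420 W × 15 h × 30 d = 639,000 Wh = 639 kWh
laptop: 38 W × 6.99 h × 30 d = 7,969 Wh = 7.969 kWh
Total energy = 257.7 + 639 + 7.969 = 904.7 kWh
Cost = 904.7 kWh × £0.229 = £207.17

£207.17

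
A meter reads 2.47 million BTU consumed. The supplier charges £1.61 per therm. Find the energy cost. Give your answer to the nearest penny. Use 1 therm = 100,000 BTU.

2.47 million BTU × (10 therm/million BTU) = 24.7 therm
Cost = 24.7 therm × £1.61/therm = £39.77

£39.77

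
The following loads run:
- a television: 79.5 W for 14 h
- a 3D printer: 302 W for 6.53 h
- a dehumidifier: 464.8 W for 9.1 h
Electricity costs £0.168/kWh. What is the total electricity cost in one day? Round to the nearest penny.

television: 79.5 W × 14 h = 1,113 Wh = 1.113 kWh
3D printer: 302 W × 6.53 h = 1,972 Wh = 1.972 kWh
dehumidifier: 464.8 W × 9.1 h = 4,230 Wh = 4.23 kWh
Total energy = 1.113 + 1.972 + 4.23 = 7.315 kWh
Cost = 7.315 kWh × £0.168 = £1.23

£1.23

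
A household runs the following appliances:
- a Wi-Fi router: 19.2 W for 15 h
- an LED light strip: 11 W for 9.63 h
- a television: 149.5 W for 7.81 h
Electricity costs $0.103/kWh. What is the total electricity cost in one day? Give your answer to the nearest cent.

$0.16

Wi-Fi router: 19.2 W × 15 h = 288 Wh = 0.288 kWh
LED light strip: 11 W × 9.63 h = 106 Wh = 0.1059 kWh
television: 149.5 W × 7.81 h = 1,168 Wh = 1.168 kWh
Total energy = 0.288 + 0.1059 + 1.168 = 1.562 kWh
Cost = 1.562 kWh × $0.103 = $0.16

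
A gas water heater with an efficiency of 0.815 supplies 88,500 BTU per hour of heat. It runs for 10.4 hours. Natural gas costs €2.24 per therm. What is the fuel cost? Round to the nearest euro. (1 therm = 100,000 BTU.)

€25

Heat delivered = 88,500 BTU/h × 10.4 h = 920,400 BTU
Gas input = 920,400 / 0.815 = 1,129,325 BTU
= 1,129,325 / 100,000 = 11.29 therm
Cost = 11.29 × €2.24/therm = €25.30 ≈ €25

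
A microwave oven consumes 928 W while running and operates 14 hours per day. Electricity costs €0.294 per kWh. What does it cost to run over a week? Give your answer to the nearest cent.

€26.74

Energy = 928 W × 14 h/day × 7 days = 90,944 Wh = 90.94 kWh
Cost = 90.94 kWh × €0.294/kWh = €26.74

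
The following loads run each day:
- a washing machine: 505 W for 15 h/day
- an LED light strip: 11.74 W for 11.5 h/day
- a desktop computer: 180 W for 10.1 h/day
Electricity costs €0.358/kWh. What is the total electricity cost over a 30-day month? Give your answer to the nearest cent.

washing machine: 505 W × 15 h × 30 d = 227,250 Wh = 227.2 kWh
LED light strip: 11.74 W × 11.5 h × 30 d = 4,050 Wh = 4.05 kWh
desktop computer: 180 W × 10.1 h × 30 d = 54,540 Wh = 54.54 kWh
Total energy = 227.2 + 4.05 + 54.54 = 285.8 kWh
Cost = 285.8 kWh × €0.358 = €102.33

€102.33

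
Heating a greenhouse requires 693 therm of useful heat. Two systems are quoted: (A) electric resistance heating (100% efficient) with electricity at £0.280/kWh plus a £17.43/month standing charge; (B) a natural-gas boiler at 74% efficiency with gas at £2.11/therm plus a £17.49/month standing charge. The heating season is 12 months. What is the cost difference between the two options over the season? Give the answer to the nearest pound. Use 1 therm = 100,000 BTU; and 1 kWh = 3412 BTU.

£3710

Heat load = 693 therm × 100,000 = 69,300,000 BTU
Gas: input = 69,300,000 / 0.74 = 93,648,649 BTU = 936.5 therm → 936.5 × £2.11 = £1,975.99; + 12 × £17.49 standing = £2,185.87
Electric: 69,300,000 BTU / 3412 = 20,310 kWh → × £0.280 = £5,686.99; + 12 × £17.43 standing = £5,896.15
Difference = |£2,185.87 − £5,896.15| = £3,710.28 ≈ £3710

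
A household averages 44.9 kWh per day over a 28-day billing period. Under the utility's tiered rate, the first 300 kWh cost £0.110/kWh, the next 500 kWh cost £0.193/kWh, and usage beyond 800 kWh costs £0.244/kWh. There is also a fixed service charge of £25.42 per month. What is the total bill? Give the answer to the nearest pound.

£266

Usage = 44.9 kWh/day × 28 days = 1257.2 kWh
First 300 kWh × £0.110 = £33.00
Next 500 kWh × £0.193 = £96.50
Remaining 457.2 kWh × £0.244 = £111.56
Energy charge = £241.06; + service £25.42 = £266.48 ≈ £266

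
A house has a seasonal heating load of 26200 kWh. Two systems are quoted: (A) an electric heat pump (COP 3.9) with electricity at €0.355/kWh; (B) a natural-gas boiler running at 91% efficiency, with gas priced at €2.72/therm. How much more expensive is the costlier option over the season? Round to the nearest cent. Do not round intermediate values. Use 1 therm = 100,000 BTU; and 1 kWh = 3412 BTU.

Heat load = 26200 kWh × 3412 = 89,394,400 BTU
Gas: input = 89,394,400 / 0.91 = 98,235,604 BTU = 982.4 therm → 982.4 × €2.72 = €2,672.01
Heat pump: 89,394,400 BTU / 3412 = 26,200 kWh heat; / 3.9 = 6,718 kWh in → × €0.355 = €2,384.87
Difference = |€2,672.01 − €2,384.87| = €287.14

€287.14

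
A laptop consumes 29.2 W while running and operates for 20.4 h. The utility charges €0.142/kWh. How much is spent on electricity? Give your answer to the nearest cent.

€0.08

Energy = 29.2 W × 20.4 h = 596 Wh = 0.5957 kWh
Cost = 0.5957 kWh × €0.142/kWh = €0.08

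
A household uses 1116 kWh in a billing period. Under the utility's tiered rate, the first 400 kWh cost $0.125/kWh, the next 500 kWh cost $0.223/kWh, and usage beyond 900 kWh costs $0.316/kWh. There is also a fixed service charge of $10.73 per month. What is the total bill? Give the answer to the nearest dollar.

$240

First 400 kWh × $0.125 = $50.00
Next 500 kWh × $0.223 = $111.50
Remaining 216 kWh × $0.316 = $68.26
Energy charge = $229.76; + service $10.73 = $240.49 ≈ $240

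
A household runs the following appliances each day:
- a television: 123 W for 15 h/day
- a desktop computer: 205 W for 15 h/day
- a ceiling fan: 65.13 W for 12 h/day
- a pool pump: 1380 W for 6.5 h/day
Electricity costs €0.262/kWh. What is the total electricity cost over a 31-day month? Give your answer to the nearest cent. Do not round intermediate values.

television: 123 W × 15 h × 31 d = 57,195 Wh = 57.2 kWh
desktop computer: 205 W × 15 h × 31 d = 95,325 Wh = 95.33 kWh
ceiling fan: 65.13 W × 12 h × 31 d = 24,228 Wh = 24.23 kWh
pool pump: 1380 W × 6.5 h × 31 d = 278,070 Wh = 278.1 kWh
Total energy = 57.2 + 95.33 + 24.23 + 278.1 = 454.8 kWh
Cost = 454.8 kWh × €0.262 = €119.16

€119.16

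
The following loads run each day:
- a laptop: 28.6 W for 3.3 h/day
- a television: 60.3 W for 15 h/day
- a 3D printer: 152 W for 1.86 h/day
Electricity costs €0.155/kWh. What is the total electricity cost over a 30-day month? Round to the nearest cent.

€5.96

laptop: 28.6 W × 3.3 h × 30 d = 2,831 Wh = 2.831 kWh
television: 60.3 W × 15 h × 30 d = 27,135 Wh = 27.14 kWh
3D printer: 152 W × 1.86 h × 30 d = 8,482 Wh = 8.482 kWh
Total energy = 2.831 + 27.14 + 8.482 = 38.45 kWh
Cost = 38.45 kWh × €0.155 = €5.96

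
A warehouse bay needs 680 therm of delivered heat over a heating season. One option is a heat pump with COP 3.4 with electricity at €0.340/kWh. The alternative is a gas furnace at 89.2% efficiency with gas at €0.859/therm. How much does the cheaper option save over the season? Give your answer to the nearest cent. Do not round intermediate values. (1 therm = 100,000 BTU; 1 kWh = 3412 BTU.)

€1338.12

Heat load = 680 therm × 100,000 = 68,000,000 BTU
Gas: input = 68,000,000 / 0.892 = 76,233,184 BTU = 762.3 therm → 762.3 × €0.859 = €654.84
Heat pump: 68,000,000 BTU / 3412 = 19,930 kWh heat; / 3.4 = 5,862 kWh in → × €0.340 = €1,992.97
Difference = |€654.84 − €1,992.97| = €1,338.12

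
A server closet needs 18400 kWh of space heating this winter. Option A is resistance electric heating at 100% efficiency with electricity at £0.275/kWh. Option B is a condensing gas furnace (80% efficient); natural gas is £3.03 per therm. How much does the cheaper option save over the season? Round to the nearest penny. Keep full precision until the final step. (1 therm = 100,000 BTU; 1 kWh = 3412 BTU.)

£2682.18

Heat load = 18400 kWh × 3412 = 62,780,800 BTU
Gas: input = 62,780,800 / 0.80 = 78,476,000 BTU = 784.8 therm → 784.8 × £3.03 = £2,377.82
Electric: 62,780,800 BTU / 3412 = 18,400 kWh → × £0.275 = £5,060.00
Difference = |£2,377.82 − £5,060.00| = £2,682.18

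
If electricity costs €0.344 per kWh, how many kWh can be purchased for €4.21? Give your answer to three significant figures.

12.2 kWh

€4.21 / €0.344 per kWh = 12.24 kWh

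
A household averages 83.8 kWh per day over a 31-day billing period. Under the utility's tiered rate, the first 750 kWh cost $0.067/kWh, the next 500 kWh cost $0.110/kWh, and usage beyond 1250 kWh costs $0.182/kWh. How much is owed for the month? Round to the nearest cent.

$350.55

Usage = 83.8 kWh/day × 31 days = 2597.8 kWh
First 750 kWh × $0.067 = $50.25
Next 500 kWh × $0.110 = $55.00
Remaining 1347.8 kWh × $0.182 = $245.30
Total = $350.55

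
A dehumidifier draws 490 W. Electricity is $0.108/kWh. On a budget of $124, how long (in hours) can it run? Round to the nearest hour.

Energy budget = $124 / $0.108 per kWh = 1,148 kWh = 1,148,148 Wh
Runtime = 1,148,148 Wh / 490 W = 2,343 h

2343 h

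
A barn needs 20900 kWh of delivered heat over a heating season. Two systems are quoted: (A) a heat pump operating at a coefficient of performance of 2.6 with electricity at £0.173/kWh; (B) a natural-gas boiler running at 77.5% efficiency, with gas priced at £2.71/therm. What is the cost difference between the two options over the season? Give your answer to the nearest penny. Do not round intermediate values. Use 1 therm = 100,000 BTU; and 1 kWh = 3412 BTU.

Heat load = 20900 kWh × 3412 = 71,310,800 BTU
Gas: input = 71,310,800 / 0.775 = 92,013,935 BTU = 920.1 therm → 920.1 × £2.71 = £2,493.58
Heat pump: 71,310,800 BTU / 3412 = 20,900 kWh heat; / 2.6 = 8,038 kWh in → × £0.173 = £1,390.65
Difference = |£2,493.58 − £1,390.65| = £1,102.92

£1102.92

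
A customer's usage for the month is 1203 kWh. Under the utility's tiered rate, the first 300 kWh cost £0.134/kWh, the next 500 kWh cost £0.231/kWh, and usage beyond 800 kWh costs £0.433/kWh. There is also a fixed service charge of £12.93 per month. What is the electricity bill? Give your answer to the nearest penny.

£343.13

First 300 kWh × £0.134 = £40.20
Next 500 kWh × £0.231 = £115.50
Remaining 403 kWh × £0.433 = £174.50
Energy charge = £330.20; + service £12.93 = £343.13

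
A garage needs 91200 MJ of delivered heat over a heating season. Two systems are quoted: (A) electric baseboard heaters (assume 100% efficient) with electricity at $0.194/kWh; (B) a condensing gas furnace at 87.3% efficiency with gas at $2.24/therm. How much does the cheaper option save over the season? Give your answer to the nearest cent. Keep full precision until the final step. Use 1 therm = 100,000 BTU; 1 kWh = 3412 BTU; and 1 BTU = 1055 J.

$2697.06

Heat load = 91200 MJ = 91,200,000,000 J / 1055 = 86,445,498 BTU
Gas: input = 86,445,498 / 0.873 = 99,021,189 BTU = 990.2 therm → 990.2 × $2.24 = $2,218.07
Electric: 86,445,498 BTU / 3412 = 25,340 kWh → × $0.194 = $4,915.13
Difference = |$2,218.07 − $4,915.13| = $2,697.06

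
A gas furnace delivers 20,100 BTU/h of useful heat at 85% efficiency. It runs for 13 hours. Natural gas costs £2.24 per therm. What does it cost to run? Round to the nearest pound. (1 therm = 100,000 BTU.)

Heat delivered = 20,100 BTU/h × 13 h = 261,300 BTU
Gas input = 261,300 / 0.85 = 307,412 BTU
= 307,412 / 100,000 = 3.074 therm
Cost = 3.074 × £2.24/therm = £6.89 ≈ £7

£7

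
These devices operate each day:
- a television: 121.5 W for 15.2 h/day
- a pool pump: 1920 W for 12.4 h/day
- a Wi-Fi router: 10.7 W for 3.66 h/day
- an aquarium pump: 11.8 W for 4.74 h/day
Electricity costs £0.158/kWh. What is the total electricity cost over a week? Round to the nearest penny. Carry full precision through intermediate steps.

television: 121.5 W × 15.2 h × 7 d = 12,928 Wh = 12.93 kWh
pool pump: 1920 W × 12.4 h × 7 d = 166,656 Wh = 166.7 kWh
Wi-Fi router: 10.7 W × 3.66 h × 7 d = 274 Wh = 0.2741 kWh
aquarium pump: 11.8 W × 4.74 h × 7 d = 392 Wh = 0.3915 kWh
Total energy = 12.93 + 166.7 + 0.2741 + 0.3915 = 180.2 kWh
Cost = 180.2 kWh × £0.158 = £28.48

£28.48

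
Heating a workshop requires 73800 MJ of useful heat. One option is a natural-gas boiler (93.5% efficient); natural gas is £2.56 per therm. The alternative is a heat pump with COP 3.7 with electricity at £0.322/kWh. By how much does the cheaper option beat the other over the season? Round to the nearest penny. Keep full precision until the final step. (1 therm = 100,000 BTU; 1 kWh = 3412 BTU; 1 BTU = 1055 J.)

Heat load = 73800 MJ = 73,800,000,000 J / 1055 = 69,952,607 BTU
Gas: input = 69,952,607 / 0.935 = 74,815,622 BTU = 748.2 therm → 748.2 × £2.56 = £1,915.28
Heat pump: 69,952,607 BTU / 3412 = 20,500 kWh heat; / 3.7 = 5,541 kWh in → × £0.322 = £1,784.22
Difference = |£1,915.28 − £1,784.22| = £131.06

£131.06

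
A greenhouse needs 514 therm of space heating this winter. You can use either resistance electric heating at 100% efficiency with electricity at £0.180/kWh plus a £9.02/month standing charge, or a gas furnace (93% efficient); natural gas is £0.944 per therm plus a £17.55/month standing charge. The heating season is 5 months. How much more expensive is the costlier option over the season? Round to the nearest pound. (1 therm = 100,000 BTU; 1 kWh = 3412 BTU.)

£2147

Heat load = 514 therm × 100,000 = 51,400,000 BTU
Gas: input = 51,400,000 / 0.93 = 55,268,817 BTU = 552.7 therm → 552.7 × £0.944 = £521.74; + 5 × £17.55 standing = £609.49
Electric: 51,400,000 BTU / 3412 = 15,060 kWh → × £0.180 = £2,711.61; + 5 × £9.02 standing = £2,756.71
Difference = |£609.49 − £2,756.71| = £2,147.22 ≈ £2147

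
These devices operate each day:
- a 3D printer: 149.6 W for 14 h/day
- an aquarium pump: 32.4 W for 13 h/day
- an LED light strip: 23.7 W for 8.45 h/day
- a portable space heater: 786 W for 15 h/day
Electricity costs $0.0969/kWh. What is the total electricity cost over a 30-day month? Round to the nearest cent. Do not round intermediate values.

$42.17

3D printer: 149.6 W × 14 h × 30 d = 62,832 Wh = 62.83 kWh
aquarium pump: 32.4 W × 13 h × 30 d = 12,636 Wh = 12.64 kWh
LED light strip: 23.7 W × 8.45 h × 30 d = 6,008 Wh = 6.008 kWh
portable space heater: 786 W × 15 h × 30 d = 353,700 Wh = 353.7 kWh
Total energy = 62.83 + 12.64 + 6.008 + 353.7 = 435.2 kWh
Cost = 435.2 kWh × $0.0969 = $42.17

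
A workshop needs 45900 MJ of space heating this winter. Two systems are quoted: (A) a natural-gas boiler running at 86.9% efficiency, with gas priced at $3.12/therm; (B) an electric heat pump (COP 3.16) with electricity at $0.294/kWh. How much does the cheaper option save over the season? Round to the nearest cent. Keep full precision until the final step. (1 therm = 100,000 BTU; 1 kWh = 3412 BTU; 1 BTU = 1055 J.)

Heat load = 45900 MJ = 45,900,000,000 J / 1055 = 43,507,109 BTU
Gas: input = 43,507,109 / 0.869 = 50,065,718 BTU = 500.7 therm → 500.7 × $3.12 = $1,562.05
Heat pump: 43,507,109 BTU / 3412 = 12,750 kWh heat; / 3.16 = 4,035 kWh in → × $0.294 = $1,186.35
Difference = |$1,562.05 − $1,186.35| = $375.70

$375.70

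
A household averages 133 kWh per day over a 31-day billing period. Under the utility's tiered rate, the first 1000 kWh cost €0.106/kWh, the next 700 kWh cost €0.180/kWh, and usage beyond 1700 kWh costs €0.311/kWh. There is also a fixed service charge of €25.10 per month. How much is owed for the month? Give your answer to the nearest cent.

€1010.65

Usage = 133 kWh/day × 31 days = 4123 kWh
First 1000 kWh × €0.106 = €106.00
Next 700 kWh × €0.180 = €126.00
Remaining 2423 kWh × €0.311 = €753.55
Energy charge = €985.55; + service €25.10 = €1,010.65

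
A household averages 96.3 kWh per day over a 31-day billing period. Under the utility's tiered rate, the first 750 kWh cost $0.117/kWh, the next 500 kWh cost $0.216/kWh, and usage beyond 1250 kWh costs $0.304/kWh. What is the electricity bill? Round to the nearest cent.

$723.28

Usage = 96.3 kWh/day × 31 days = 2985.3 kWh
First 750 kWh × $0.117 = $87.75
Next 500 kWh × $0.216 = $108.00
Remaining 1735.3 kWh × $0.304 = $527.53
Total = $723.28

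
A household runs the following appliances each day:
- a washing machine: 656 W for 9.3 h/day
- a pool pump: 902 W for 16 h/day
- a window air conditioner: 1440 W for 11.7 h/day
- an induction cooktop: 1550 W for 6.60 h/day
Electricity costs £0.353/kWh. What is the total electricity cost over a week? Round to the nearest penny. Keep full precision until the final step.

£117.65

washing machine: 656 W × 9.3 h × 7 d = 42,706 Wh = 42.71 kWh
pool pump: 902 W × 16 h × 7 d = 101,024 Wh = 101 kWh
window air conditioner: 1440 W × 11.7 h × 7 d = 117,936 Wh = 117.9 kWh
induction cooktop: 1550 W × 6.60 h × 7 d = 71,610 Wh = 71.61 kWh
Total energy = 42.71 + 101 + 117.9 + 71.61 = 333.3 kWh
Cost = 333.3 kWh × £0.353 = £117.65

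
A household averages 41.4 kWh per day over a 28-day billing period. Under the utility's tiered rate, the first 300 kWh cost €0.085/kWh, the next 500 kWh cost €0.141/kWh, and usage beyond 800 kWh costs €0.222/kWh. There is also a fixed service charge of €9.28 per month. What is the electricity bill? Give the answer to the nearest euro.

Usage = 41.4 kWh/day × 28 days = 1159.2 kWh
First 300 kWh × €0.085 = €25.50
Next 500 kWh × €0.141 = €70.50
Remaining 359.2 kWh × €0.222 = €79.74
Energy charge = €175.74; + service €9.28 = €185.02 ≈ €185

€185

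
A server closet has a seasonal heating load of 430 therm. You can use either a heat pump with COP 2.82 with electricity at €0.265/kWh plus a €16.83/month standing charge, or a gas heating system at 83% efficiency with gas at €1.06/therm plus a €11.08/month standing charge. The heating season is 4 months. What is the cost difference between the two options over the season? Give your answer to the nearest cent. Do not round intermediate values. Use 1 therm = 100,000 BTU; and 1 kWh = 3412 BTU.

Heat load = 430 therm × 100,000 = 43,000,000 BTU
Gas: input = 43,000,000 / 0.83 = 51,807,229 BTU = 518.1 therm → 518.1 × €1.06 = €549.16; + 4 × €11.08 standing = €593.48
Heat pump: 43,000,000 BTU / 3412 = 12,600 kWh heat; / 2.82 = 4,469 kWh in → × €0.265 = €1,184.28; + 4 × €16.83 standing = €1,251.60
Difference = |€593.48 − €1,251.60| = €658.13

€658.13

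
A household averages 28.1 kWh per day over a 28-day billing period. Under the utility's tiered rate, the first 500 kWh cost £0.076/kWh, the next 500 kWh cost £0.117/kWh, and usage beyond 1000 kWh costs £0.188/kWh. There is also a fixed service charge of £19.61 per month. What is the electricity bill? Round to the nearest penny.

£91.17

Usage = 28.1 kWh/day × 28 days = 786.8 kWh
First 500 kWh × £0.076 = £38.00
Next 286.8 kWh × £0.117 = £33.56
Remaining tier: 0 kWh (not reached)
Energy charge = £71.56; + service £19.61 = £91.17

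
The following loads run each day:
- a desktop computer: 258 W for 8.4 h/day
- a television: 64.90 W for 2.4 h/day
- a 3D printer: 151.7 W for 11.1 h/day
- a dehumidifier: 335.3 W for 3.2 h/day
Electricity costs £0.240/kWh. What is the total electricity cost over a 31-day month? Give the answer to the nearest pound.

£38

desktop computer: 258 W × 8.4 h × 31 d = 67,183 Wh = 67.18 kWh
television: 64.90 W × 2.4 h × 31 d = 4,829 Wh = 4.829 kWh
3D printer: 151.7 W × 11.1 h × 31 d = 52,200 Wh = 52.2 kWh
dehumidifier: 335.3 W × 3.2 h × 31 d = 33,262 Wh = 33.26 kWh
Total energy = 67.18 + 4.829 + 52.2 + 33.26 = 157.5 kWh
Cost = 157.5 kWh × £0.240 = £37.79 ≈ £38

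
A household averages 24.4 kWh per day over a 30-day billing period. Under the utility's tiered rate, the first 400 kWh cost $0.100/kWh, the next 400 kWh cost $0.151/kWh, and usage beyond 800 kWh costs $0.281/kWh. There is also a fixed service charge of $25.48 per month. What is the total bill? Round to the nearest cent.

$115.61

Usage = 24.4 kWh/day × 30 days = 732 kWh
First 400 kWh × $0.100 = $40.00
Next 332 kWh × $0.151 = $50.13
Remaining tier: 0 kWh (not reached)
Energy charge = $90.13; + service $25.48 = $115.61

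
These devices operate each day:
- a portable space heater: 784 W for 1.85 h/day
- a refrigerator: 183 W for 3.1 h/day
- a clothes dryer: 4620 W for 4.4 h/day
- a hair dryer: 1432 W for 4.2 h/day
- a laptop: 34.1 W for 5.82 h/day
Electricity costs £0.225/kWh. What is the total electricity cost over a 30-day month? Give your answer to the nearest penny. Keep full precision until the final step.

portable space heater: 784 W × 1.85 h × 30 d = 43,512 Wh = 43.51 kWh
refrigerator: 183 W × 3.1 h × 30 d = 17,019 Wh = 17.02 kWh
clothes dryer: 4620 W × 4.4 h × 30 d = 609,840 Wh = 609.8 kWh
hair dryer: 1432 W × 4.2 h × 30 d = 180,432 Wh = 180.4 kWh
laptop: 34.1 W × 5.82 h × 30 d = 5,954 Wh = 5.954 kWh
Total energy = 43.51 + 17.02 + 609.8 + 180.4 + 5.954 = 856.8 kWh
Cost = 856.8 kWh × £0.225 = £192.77

£192.77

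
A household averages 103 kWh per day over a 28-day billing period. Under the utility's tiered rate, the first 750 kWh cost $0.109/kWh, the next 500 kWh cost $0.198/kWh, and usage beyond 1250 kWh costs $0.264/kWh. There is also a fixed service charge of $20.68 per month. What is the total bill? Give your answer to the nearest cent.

Usage = 103 kWh/day × 28 days = 2884 kWh
First 750 kWh × $0.109 = $81.75
Next 500 kWh × $0.198 = $99.00
Remaining 1634 kWh × $0.264 = $431.38
Energy charge = $612.13; + service $20.68 = $632.81

$632.81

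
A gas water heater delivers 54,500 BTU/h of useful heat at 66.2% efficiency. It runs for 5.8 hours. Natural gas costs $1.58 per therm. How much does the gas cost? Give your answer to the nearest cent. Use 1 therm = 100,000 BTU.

Heat delivered = 54,500 BTU/h × 5.8 h = 316,100 BTU
Gas input = 316,100 / 0.662 = 477,492 BTU
= 477,492 / 100,000 = 4.775 therm
Cost = 4.775 × $1.58/therm = $7.54

$7.54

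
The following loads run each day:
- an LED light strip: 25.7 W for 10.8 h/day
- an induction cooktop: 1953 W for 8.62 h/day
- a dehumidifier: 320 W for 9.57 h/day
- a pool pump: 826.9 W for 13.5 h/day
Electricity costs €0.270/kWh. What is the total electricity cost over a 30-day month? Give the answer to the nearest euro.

LED light strip: 25.7 W × 10.8 h × 30 d = 8,327 Wh = 8.327 kWh
induction cooktop: 1953 W × 8.62 h × 30 d = 505,046 Wh = 505 kWh
dehumidifier: 320 W × 9.57 h × 30 d = 91,872 Wh = 91.87 kWh
pool pump: 826.9 W × 13.5 h × 30 d = 334,894 Wh = 334.9 kWh
Total energy = 8.327 + 505 + 91.87 + 334.9 = 940.1 kWh
Cost = 940.1 kWh × €0.270 = €253.84 ≈ €254

€254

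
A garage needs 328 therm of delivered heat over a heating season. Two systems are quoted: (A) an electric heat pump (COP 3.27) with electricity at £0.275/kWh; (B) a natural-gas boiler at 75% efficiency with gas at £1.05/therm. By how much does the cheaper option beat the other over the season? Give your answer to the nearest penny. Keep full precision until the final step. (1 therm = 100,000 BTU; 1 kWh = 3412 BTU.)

Heat load = 328 therm × 100,000 = 32,800,000 BTU
Gas: input = 32,800,000 / 0.75 = 43,733,333 BTU = 437.3 therm → 437.3 × £1.05 = £459.20
Heat pump: 32,800,000 BTU / 3412 = 9,613 kWh heat; / 3.27 = 2,940 kWh in → × £0.275 = £808.44
Difference = |£459.20 − £808.44| = £349.24

£349.24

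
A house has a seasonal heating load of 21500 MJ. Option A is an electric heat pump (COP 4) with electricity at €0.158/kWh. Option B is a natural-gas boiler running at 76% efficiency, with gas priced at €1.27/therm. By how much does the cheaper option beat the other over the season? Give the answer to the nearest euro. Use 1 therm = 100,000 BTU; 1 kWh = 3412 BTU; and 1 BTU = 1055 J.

Heat load = 21500 MJ = 21,500,000,000 J / 1055 = 20,379,147 BTU
Gas: input = 20,379,147 / 0.76 = 26,814,667 BTU = 268.1 therm → 268.1 × €1.27 = €340.55
Heat pump: 20,379,147 BTU / 3412 = 5,973 kWh heat; / 4 = 1,493 kWh in → × €0.158 = €235.93
Difference = |€340.55 − €235.93| = €104.62 ≈ €105

€105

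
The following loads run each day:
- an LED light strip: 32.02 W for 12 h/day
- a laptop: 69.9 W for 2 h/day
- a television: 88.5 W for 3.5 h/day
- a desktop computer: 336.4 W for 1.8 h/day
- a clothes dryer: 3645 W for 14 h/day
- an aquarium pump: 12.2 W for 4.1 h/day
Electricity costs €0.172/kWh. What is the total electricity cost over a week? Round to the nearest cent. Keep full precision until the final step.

€63.23

LED light strip: 32.02 W × 12 h × 7 d = 2,690 Wh = 2.69 kWh
laptop: 69.9 W × 2 h × 7 d = 979 Wh = 0.9786 kWh
television: 88.5 W × 3.5 h × 7 d = 2,168 Wh = 2.168 kWh
desktop computer: 336.4 W × 1.8 h × 7 d = 4,239 Wh = 4.239 kWh
clothes dryer: 3645 W × 14 h × 7 d = 357,210 Wh = 357.2 kWh
aquarium pump: 12.2 W × 4.1 h × 7 d = 350 Wh = 0.3501 kWh
Total energy = 2.69 + 0.9786 + 2.168 + 4.239 + 357.2 + 0.3501 = 367.6 kWh
Cost = 367.6 kWh × €0.172 = €63.23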